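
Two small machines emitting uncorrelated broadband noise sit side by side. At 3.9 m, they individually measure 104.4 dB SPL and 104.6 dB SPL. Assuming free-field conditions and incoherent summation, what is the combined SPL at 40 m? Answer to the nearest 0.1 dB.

87.3 dB SPL

Combined at 3.9 m: 10·log₁₀(10^(104.4/10)+10^(104.6/10)) = 107.51 dB SPL.
Then apply −20·log₁₀(40/3.9) = -20.22 dB → 87.3 dB SPL.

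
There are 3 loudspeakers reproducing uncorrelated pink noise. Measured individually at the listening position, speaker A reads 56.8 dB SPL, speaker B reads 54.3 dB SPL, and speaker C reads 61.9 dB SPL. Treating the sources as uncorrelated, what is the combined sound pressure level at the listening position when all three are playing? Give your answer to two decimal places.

Add the sources as powers (linear), then convert back to dB:
L_total = 10·log₁₀(10^(56.8/10) + 10^(54.3/10) + 10^(61.9/10)) = 10·log₁₀(2297000) = 63.61 dB SPL.

63.61 dB SPL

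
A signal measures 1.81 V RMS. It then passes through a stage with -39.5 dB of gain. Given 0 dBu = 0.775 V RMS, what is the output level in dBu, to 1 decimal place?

-32.1 dBu

Input level: 20·log₁₀(1.81/0.775) = 7.37 dBu.
Output: 7.37 − 39.5 = -32.1 dBu.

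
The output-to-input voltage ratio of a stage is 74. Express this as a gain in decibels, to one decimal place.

37.4 dB

Voltage ratio → dB uses the 20·log₁₀ form:
20·log₁₀(74) = 37.4 dB.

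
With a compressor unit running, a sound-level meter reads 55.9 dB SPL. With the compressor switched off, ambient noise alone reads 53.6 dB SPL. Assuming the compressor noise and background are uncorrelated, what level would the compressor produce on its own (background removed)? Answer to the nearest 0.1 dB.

Background correction is a power subtraction:
L_src = 10·log₁₀(10^(55.9/10) − 10^(53.6/10)) = 10·log₁₀(160000) = 52.0 dB SPL.

52.0 dB SPL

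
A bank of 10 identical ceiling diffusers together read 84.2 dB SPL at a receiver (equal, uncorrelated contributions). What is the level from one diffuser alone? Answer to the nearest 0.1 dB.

10 equal incoherent sources add 10·log₁₀(10) = 10.00 dB over one source.
L_one = 84.2 − 10.00 = 74.2 dB SPL.

74.2 dB SPL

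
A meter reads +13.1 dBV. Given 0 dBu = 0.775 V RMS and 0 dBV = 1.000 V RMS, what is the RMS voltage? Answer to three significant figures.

4.52 V

V = 1.000 V × 10^(+13.1/20).
= 1.000 × 4.519 = 4.52 V.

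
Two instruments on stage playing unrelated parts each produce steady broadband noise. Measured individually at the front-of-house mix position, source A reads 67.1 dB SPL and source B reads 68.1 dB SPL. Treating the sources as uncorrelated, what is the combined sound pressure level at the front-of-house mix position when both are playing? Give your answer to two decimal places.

70.64 dB SPL

Add the sources as powers (linear), then convert back to dB:
L_total = 10·log₁₀(10^(67.1/10) + 10^(68.1/10)) = 10·log₁₀(11590000) = 70.64 dB SPL.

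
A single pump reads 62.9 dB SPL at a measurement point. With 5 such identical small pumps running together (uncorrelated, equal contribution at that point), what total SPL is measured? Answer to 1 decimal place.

69.9 dB SPL

5 equal incoherent sources raise the level by 10·log₁₀(5) = 6.99 dB.
L_total = 62.9 + 6.99 = 69.9 dB SPL.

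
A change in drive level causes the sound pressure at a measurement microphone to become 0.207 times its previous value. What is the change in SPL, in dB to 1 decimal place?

Sound pressure is an amplitude quantity: ΔL = 20·log₁₀(p₂/p₁).
20·log₁₀(0.207) = -13.7 dB.

-13.7 dB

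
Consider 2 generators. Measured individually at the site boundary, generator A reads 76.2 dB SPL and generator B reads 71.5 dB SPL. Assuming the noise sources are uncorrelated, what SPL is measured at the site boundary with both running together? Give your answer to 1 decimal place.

77.5 dB SPL

Incoherent sources sum as intensities:
L_total = 10·log₁₀(10^(76.2/10) + 10^(71.5/10)) = 10·log₁₀(55810000) = 77.5 dB SPL.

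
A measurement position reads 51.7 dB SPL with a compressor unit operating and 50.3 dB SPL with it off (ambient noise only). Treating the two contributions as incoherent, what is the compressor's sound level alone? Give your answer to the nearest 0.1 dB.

46.1 dB SPL

Background correction is a power subtraction:
L_src = 10·log₁₀(10^(51.7/10) − 10^(50.3/10)) = 10·log₁₀(40760) = 46.1 dB SPL.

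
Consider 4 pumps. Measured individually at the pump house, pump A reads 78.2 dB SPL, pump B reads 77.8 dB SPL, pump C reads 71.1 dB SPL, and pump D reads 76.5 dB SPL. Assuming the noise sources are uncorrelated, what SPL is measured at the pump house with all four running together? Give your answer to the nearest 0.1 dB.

Uncorrelated sources add in intensity (power), not in dB.
L_total = 10·log₁₀(10^(78.2/10) + 10^(77.8/10) + 10^(71.1/10) + 10^(76.5/10)) = 10·log₁₀(183900000) = 82.6 dB SPL.

82.6 dB SPL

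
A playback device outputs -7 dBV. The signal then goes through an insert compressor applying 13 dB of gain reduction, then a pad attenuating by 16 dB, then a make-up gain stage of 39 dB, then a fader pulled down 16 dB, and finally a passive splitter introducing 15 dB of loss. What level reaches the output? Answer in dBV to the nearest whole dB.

In dB, series stages simply add:
-7 − 13 − 16 + 39 − 16 − 15 = -28 dBV.

-28 dBV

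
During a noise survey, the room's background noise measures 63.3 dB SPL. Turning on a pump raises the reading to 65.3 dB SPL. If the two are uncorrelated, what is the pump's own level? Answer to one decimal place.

Background correction is a power subtraction:
L_src = 10·log₁₀(10^(65.3/10) − 10^(63.3/10)) = 10·log₁₀(1250000) = 61.0 dB SPL.

61.0 dB SPL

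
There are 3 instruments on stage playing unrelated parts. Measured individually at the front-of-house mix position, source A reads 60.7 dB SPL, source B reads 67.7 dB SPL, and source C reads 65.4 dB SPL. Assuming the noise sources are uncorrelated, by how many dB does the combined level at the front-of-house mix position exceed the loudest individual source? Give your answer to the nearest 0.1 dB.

2.5 dB

Incoherent sources sum as intensities:
L_total = 10·log₁₀(10^(60.7/10) + 10^(67.7/10) + 10^(65.4/10)) = 70.22 dB SPL.
Excess over the loudest (67.7 dB): 70.22 − 67.7 = 2.5 dB.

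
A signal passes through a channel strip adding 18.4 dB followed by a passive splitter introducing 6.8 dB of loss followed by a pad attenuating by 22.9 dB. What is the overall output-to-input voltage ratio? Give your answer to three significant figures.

0.272

Net gain = 18.4 + (−6.8) + (−22.9) = -11.3 dB.
Voltage ratio = 10^(-11.3/20) = 0.272.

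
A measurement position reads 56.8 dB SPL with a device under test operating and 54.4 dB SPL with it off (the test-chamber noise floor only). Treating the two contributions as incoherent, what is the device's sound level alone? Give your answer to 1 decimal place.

Remove the background by subtracting linear intensities:
L_src = 10·log₁₀(10^(56.8/10) − 10^(54.4/10)) = 10·log₁₀(203200) = 53.1 dB SPL.

53.1 dB SPL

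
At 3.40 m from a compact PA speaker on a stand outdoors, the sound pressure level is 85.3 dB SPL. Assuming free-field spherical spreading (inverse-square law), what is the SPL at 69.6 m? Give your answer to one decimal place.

59.1 dB SPL

Inverse-square spreading gives ΔL = −20·log₁₀(d₂/d₁).
ΔL = −20·log₁₀(69.6/3.40) = -26.22 dB, so L₂ = 85.3 + (-26.22) = 59.1 dB SPL.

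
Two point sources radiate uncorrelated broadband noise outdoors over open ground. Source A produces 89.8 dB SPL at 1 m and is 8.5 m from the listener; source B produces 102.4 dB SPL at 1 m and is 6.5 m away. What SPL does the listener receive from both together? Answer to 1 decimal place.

At the listener: L_A = 89.8 − 20·log₁₀(8.5) = 71.21 dB; L_B = 102.4 − 20·log₁₀(6.5) = 86.14 dB.
Combined: 10·log₁₀(10^(71.21/10)+10^(86.14/10)) = 86.3 dB SPL.

86.3 dB SPL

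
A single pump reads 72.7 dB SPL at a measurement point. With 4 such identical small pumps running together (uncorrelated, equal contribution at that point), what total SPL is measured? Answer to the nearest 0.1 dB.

4 equal incoherent sources raise the level by 10·log₁₀(4) = 6.02 dB.
L_total = 72.7 + 6.02 = 78.7 dB SPL.

78.7 dB SPL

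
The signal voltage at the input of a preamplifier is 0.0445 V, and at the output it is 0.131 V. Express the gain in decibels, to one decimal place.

Voltage ratio → dB uses the 20·log₁₀ form:
20·log₁₀(0.131/0.0445) = 20·log₁₀(2.944) = 9.4 dB.

9.4 dB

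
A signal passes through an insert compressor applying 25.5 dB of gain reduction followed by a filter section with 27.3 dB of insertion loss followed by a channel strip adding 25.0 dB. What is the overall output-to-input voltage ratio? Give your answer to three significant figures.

Net gain = (−25.5) + (−27.3) + 25.0 = -27.8 dB.
Voltage ratio = 10^(-27.8/20) = 0.0407.

0.0407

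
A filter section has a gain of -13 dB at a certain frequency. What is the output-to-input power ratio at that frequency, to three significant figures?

0.0501

Power ratio = 10^(dB/10).
10^(-13/10) = 10^(-1.300) = 0.0501.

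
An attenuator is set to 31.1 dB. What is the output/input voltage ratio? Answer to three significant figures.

0.0279

Voltage ratio = 10^(dB/20).
10^(-31.1/20) = 10^(-1.555) = 0.0279.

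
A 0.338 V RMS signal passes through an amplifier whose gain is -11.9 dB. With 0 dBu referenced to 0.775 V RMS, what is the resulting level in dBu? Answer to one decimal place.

Input level: 20·log₁₀(0.338/0.775) = -7.21 dBu.
Output: -7.21 − 11.9 = -19.1 dBu.

-19.1 dBu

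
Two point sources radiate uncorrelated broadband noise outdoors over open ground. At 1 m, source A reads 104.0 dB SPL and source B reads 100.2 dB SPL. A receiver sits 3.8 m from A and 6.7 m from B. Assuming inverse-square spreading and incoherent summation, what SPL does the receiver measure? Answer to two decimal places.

At the listener: L_A = 104.0 − 20·log₁₀(3.8) = 92.404 dB; L_B = 100.2 − 20·log₁₀(6.7) = 83.679 dB.
Combined: 10·log₁₀(10^(92.404/10)+10^(83.679/10)) = 92.95 dB SPL.

92.95 dB SPL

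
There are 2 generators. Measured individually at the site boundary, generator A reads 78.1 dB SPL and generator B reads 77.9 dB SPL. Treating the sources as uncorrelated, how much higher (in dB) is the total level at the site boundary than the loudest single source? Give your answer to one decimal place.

Incoherent sources sum as intensities:
L_total = 10·log₁₀(10^(78.1/10) + 10^(77.9/10)) = 81.01 dB SPL.
Excess over the loudest (78.1 dB): 81.01 − 78.1 = 2.9 dB.

2.9 dB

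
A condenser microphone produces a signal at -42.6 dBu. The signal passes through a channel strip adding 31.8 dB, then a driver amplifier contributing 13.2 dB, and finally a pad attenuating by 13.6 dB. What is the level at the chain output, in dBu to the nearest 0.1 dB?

Cascaded gains and losses add directly in dB.
-42.6 + 31.8 + 13.2 − 13.6 = -11.2 dBu.

-11.2 dBu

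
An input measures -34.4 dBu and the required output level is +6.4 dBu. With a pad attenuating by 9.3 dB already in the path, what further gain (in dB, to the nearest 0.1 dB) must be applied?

The required make-up gain is the shortfall in the dB sum.
G = +6.4 − (-34.4) + 9.3 = 50.1 dB.

50.1 dB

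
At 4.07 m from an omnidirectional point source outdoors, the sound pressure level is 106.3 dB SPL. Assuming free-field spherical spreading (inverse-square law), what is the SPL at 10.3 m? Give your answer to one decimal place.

98.2 dB SPL

For a point source in a free field, ΔL = −20·log₁₀(d₂/d₁).
ΔL = −20·log₁₀(10.3/4.07) = -8.06 dB, so L₂ = 106.3 + (-8.06) = 98.2 dB SPL.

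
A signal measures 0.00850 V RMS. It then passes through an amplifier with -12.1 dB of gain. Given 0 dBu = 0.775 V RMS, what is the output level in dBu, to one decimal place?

Input level: 20·log₁₀(0.00850/0.775) = -39.20 dBu.
Output: -39.20 − 12.1 = -51.3 dBu.

-51.3 dBu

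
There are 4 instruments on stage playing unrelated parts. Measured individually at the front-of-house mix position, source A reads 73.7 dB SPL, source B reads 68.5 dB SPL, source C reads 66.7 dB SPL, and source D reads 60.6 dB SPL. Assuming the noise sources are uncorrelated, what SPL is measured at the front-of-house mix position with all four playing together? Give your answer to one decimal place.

Add the sources as powers (linear), then convert back to dB:
L_total = 10·log₁₀(10^(73.7/10) + 10^(68.5/10) + 10^(66.7/10) + 10^(60.6/10)) = 10·log₁₀(36350000) = 75.6 dB SPL.

75.6 dB SPL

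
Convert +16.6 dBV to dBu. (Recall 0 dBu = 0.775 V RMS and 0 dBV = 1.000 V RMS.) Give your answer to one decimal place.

The offset between the scales is 20·log₁₀(0.775/1.000) = −2.214 dB.
So dBu = +16.6 + 2.214 = +18.8 dBu.

+18.8 dBu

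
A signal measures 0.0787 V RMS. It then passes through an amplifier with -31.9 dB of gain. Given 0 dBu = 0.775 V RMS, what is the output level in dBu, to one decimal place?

Input level: 20·log₁₀(0.0787/0.775) = -19.87 dBu.
Output: -19.87 − 31.9 = -51.8 dBu.

-51.8 dBu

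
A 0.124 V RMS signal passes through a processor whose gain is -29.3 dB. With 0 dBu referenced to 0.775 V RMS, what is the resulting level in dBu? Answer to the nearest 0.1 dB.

-45.2 dBu

Input level: 20·log₁₀(0.124/0.775) = -15.92 dBu.
Output: -15.92 − 29.3 = -45.2 dBu.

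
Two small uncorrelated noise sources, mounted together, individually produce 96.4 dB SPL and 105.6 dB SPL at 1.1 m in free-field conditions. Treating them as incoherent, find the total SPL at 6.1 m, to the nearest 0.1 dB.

91.2 dB SPL

Combined at 1.1 m: 10·log₁₀(10^(96.4/10)+10^(105.6/10)) = 106.09 dB SPL.
Then apply −20·log₁₀(6.1/1.1) = -14.88 dB → 91.2 dB SPL.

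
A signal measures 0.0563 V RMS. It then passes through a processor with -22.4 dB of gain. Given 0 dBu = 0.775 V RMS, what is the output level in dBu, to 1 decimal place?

Input level: 20·log₁₀(0.0563/0.775) = -22.78 dBu.
Output: -22.78 − 22.4 = -45.2 dBu.

-45.2 dBu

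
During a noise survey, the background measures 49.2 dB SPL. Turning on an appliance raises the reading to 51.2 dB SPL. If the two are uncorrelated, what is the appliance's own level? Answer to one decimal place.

46.9 dB SPL

Subtract intensities: L_src = 10·log₁₀(10^(L_total/10) − 10^(L_bg/10)).
L_src = 10·log₁₀(10^(51.2/10) − 10^(49.2/10)) = 10·log₁₀(48650) = 46.9 dB SPL.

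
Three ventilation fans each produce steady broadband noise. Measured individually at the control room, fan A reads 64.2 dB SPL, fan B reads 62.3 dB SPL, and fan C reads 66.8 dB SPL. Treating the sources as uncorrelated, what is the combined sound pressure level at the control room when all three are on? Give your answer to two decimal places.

69.60 dB SPL

Incoherent sources sum as intensities:
L_total = 10·log₁₀(10^(64.2/10) + 10^(62.3/10) + 10^(66.8/10)) = 10·log₁₀(9115000) = 69.60 dB SPL.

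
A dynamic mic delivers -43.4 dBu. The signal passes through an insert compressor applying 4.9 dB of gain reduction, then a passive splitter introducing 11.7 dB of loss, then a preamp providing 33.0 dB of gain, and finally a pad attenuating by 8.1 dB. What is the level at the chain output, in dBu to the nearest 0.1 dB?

In dB, series stages simply add:
-43.4 − 4.9 − 11.7 + 33.0 − 8.1 = -35.1 dBu.

-35.1 dBu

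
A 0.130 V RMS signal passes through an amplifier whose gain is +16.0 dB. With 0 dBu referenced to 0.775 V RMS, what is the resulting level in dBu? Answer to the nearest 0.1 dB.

+0.5 dBu

Input level: 20·log₁₀(0.130/0.775) = -15.51 dBu.
Output: -15.51 + 16.0 = +0.5 dBu.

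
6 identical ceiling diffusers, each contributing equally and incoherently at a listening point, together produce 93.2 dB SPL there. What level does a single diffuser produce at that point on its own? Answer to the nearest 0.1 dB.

85.4 dB SPL

6 equal incoherent sources add 10·log₁₀(6) = 7.78 dB over one source.
L_one = 93.2 − 7.78 = 85.4 dB SPL.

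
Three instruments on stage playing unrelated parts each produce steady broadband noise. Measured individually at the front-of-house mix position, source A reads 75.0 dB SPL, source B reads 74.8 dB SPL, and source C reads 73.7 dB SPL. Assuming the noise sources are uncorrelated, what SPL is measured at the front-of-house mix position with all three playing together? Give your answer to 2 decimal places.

79.31 dB SPL

Add the sources as powers (linear), then convert back to dB:
L_total = 10·log₁₀(10^(75.0/10) + 10^(74.8/10) + 10^(73.7/10)) = 10·log₁₀(85260000) = 79.31 dB SPL.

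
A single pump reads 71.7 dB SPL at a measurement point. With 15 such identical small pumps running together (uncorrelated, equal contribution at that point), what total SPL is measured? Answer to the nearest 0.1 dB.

83.5 dB SPL

15 equal incoherent sources raise the level by 10·log₁₀(15) = 11.76 dB.
L_total = 71.7 + 11.76 = 83.5 dB SPL.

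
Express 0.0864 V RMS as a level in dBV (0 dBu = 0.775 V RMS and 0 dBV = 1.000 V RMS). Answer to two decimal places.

dBV = 20·log₁₀(V / 1.000 V).
20·log₁₀(0.0864/1.000) = -21.27 dBV.

-21.27 dBV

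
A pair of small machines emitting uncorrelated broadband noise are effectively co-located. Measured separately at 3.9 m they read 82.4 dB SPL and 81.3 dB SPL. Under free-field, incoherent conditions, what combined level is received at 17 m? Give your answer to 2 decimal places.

Combined at 3.9 m: 10·log₁₀(10^(82.4/10)+10^(81.3/10)) = 84.895 dB SPL.
Then apply −20·log₁₀(17/3.9) = -12.788 dB → 72.11 dB SPL.

72.11 dB SPL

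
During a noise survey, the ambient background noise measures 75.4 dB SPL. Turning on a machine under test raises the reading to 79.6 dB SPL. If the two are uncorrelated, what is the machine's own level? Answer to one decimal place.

Subtract intensities: L_src = 10·log₁₀(10^(L_total/10) − 10^(L_bg/10)).
L_src = 10·log₁₀(10^(79.6/10) − 10^(75.4/10)) = 10·log₁₀(56530000) = 77.5 dB SPL.

77.5 dB SPL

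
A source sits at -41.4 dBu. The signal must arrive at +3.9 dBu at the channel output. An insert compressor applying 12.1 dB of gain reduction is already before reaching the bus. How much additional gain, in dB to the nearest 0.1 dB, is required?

The required make-up gain is the shortfall in the dB sum.
G = +3.9 − (-41.4) + 12.1 = 57.4 dB.

57.4 dB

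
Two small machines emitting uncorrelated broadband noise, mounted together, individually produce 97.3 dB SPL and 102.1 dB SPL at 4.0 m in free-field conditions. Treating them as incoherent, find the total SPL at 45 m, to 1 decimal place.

82.3 dB SPL

Combined at 4.0 m: 10·log₁₀(10^(97.3/10)+10^(102.1/10)) = 103.34 dB SPL.
Then apply −20·log₁₀(45/4.0) = -21.02 dB → 82.3 dB SPL.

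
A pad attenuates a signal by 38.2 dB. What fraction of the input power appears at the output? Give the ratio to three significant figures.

0.000151

Power ratio = 10^(dB/10).
10^(-38.2/10) = 10^(-3.820) = 0.000151.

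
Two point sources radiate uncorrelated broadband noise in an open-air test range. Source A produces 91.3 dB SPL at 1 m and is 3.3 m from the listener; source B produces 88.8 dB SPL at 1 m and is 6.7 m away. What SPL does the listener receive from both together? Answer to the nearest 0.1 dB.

81.5 dB SPL

At the listener: L_A = 91.3 − 20·log₁₀(3.3) = 80.93 dB; L_B = 88.8 − 20·log₁₀(6.7) = 72.28 dB.
Combined: 10·log₁₀(10^(80.93/10)+10^(72.28/10)) = 81.5 dB SPL.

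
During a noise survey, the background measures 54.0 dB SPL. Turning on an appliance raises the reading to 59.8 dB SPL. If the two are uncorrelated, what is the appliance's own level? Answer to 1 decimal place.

58.5 dB SPL

Remove the background by subtracting linear intensities:
L_src = 10·log₁₀(10^(59.8/10) − 10^(54.0/10)) = 10·log₁₀(703800) = 58.5 dB SPL.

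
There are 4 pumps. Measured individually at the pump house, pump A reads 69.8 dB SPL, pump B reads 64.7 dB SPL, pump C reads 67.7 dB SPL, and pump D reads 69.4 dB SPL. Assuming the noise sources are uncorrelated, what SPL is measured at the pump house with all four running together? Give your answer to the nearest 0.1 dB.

74.3 dB SPL

Add the sources as powers (linear), then convert back to dB:
L_total = 10·log₁₀(10^(69.8/10) + 10^(64.7/10) + 10^(67.7/10) + 10^(69.4/10)) = 10·log₁₀(27100000) = 74.3 dB SPL.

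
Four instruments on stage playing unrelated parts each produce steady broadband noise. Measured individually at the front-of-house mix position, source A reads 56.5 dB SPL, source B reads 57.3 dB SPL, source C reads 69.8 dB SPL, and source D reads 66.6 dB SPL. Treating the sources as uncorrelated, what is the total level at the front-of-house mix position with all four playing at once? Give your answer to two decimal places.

71.79 dB SPL

Uncorrelated sources add in intensity (power), not in dB.
L_total = 10·log₁₀(10^(56.5/10) + 10^(57.3/10) + 10^(69.8/10) + 10^(66.6/10)) = 10·log₁₀(15100000) = 71.79 dB SPL.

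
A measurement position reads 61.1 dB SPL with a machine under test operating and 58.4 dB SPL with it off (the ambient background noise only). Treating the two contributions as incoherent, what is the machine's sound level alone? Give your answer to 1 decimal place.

57.8 dB SPL

Remove the background by subtracting linear intensities:
L_src = 10·log₁₀(10^(61.1/10) − 10^(58.4/10)) = 10·log₁₀(596400) = 57.8 dB SPL.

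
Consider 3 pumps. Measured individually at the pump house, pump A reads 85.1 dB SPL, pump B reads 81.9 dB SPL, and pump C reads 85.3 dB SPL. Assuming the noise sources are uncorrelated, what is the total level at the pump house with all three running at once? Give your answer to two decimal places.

Uncorrelated sources add in intensity (power), not in dB.
L_total = 10·log₁₀(10^(85.1/10) + 10^(81.9/10) + 10^(85.3/10)) = 10·log₁₀(817300000) = 89.12 dB SPL.

89.12 dB SPL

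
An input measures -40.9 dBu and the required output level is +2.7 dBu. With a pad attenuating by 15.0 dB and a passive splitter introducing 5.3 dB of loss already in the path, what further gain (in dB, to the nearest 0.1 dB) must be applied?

The required make-up gain is the shortfall in the dB sum.
G = +2.7 − (-40.9) + 15.0 + 5.3 = 63.9 dB.

63.9 dB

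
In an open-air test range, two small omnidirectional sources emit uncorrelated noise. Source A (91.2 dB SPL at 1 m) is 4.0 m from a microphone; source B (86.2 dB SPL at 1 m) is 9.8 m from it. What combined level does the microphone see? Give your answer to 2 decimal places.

At the listener: L_A = 91.2 − 20·log₁₀(4.0) = 79.159 dB; L_B = 86.2 − 20·log₁₀(9.8) = 66.375 dB.
Combined: 10·log₁₀(10^(79.159/10)+10^(66.375/10)) = 79.38 dB SPL.

79.38 dB SPL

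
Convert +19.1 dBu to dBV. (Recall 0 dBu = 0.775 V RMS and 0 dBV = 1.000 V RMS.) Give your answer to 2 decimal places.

The offset between the scales is 20·log₁₀(0.775/1.000) = −2.214 dB.
So dBV = +19.1 − 2.214 = +16.89 dBV.

+16.89 dBV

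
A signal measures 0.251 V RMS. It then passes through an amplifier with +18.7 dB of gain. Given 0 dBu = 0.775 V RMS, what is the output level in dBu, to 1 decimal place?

Input level: 20·log₁₀(0.251/0.775) = -9.79 dBu.
Output: -9.79 + 18.7 = +8.9 dBu.

+8.9 dBu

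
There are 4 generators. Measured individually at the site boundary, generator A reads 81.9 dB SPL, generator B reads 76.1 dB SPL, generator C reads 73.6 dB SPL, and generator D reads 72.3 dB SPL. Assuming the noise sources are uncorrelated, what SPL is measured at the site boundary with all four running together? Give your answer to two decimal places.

83.72 dB SPL

Uncorrelated sources add in intensity (power), not in dB.
L_total = 10·log₁₀(10^(81.9/10) + 10^(76.1/10) + 10^(73.6/10) + 10^(72.3/10)) = 10·log₁₀(235500000) = 83.72 dB SPL.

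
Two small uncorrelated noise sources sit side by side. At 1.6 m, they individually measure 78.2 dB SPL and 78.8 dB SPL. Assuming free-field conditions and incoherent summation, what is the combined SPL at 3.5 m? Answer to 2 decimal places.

74.72 dB SPL

Combined at 1.6 m: 10·log₁₀(10^(78.2/10)+10^(78.8/10)) = 81.521 dB SPL.
Then apply −20·log₁₀(3.5/1.6) = -6.799 dB → 74.72 dB SPL.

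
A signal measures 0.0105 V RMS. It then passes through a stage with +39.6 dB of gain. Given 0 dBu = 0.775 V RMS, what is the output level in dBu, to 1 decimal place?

+2.2 dBu

Input level: 20·log₁₀(0.0105/0.775) = -37.36 dBu.
Output: -37.36 + 39.6 = +2.2 dBu.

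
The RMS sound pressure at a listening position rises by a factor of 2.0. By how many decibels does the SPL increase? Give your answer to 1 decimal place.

Sound pressure is an amplitude quantity: ΔL = 20·log₁₀(p₂/p₁).
20·log₁₀(2.0) = 6.0 dB.

6.0 dB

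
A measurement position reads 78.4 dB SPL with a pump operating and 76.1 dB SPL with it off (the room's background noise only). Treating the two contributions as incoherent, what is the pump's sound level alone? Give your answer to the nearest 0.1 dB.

74.5 dB SPL

Background correction is a power subtraction:
L_src = 10·log₁₀(10^(78.4/10) − 10^(76.1/10)) = 10·log₁₀(28450000) = 74.5 dB SPL.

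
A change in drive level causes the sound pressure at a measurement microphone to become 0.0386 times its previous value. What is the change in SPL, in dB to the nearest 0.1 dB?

Sound pressure is an amplitude quantity: ΔL = 20·log₁₀(p₂/p₁).
20·log₁₀(0.0386) = -28.3 dB.

-28.3 dB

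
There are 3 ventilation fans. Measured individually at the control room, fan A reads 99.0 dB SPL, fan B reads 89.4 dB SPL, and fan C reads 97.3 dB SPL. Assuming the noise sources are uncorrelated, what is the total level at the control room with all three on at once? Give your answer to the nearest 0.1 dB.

101.5 dB SPL

Add the sources as powers (linear), then convert back to dB:
L_total = 10·log₁₀(10^(99.0/10) + 10^(89.4/10) + 10^(97.3/10)) = 10·log₁₀(14185000000) = 101.5 dB SPL.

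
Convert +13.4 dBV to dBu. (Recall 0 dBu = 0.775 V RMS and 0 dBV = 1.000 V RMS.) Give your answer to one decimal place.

The offset between the scales is 20·log₁₀(0.775/1.000) = −2.214 dB.
So dBu = +13.4 + 2.214 = +15.6 dBu.

+15.6 dBu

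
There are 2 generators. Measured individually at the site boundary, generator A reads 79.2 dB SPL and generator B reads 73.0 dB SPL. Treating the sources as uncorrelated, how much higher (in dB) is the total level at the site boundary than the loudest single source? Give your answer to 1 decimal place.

Add the sources as powers (linear), then convert back to dB:
L_total = 10·log₁₀(10^(79.2/10) + 10^(73.0/10)) = 80.13 dB SPL.
Excess over the loudest (79.2 dB): 80.13 − 79.2 = 0.9 dB.

0.9 dB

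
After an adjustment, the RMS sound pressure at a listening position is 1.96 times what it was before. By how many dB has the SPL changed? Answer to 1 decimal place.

5.8 dB

SPL change from a pressure ratio uses the 20·log₁₀ form:
20·log₁₀(1.96) = 5.8 dB.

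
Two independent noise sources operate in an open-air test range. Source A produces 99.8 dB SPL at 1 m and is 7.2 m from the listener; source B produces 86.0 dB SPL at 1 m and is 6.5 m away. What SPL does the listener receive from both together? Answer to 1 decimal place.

82.9 dB SPL

At the listener: L_A = 99.8 − 20·log₁₀(7.2) = 82.65 dB; L_B = 86.0 − 20·log₁₀(6.5) = 69.74 dB.
Combined: 10·log₁₀(10^(82.65/10)+10^(69.74/10)) = 82.9 dB SPL.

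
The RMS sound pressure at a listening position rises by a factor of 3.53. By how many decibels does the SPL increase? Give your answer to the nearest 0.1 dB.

11.0 dB

SPL change from a pressure ratio uses the 20·log₁₀ form:
20·log₁₀(3.53) = 11.0 dB.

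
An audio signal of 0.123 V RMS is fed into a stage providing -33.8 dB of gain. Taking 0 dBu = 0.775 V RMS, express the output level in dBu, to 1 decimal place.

Input level: 20·log₁₀(0.123/0.775) = -15.99 dBu.
Output: -15.99 − 33.8 = -49.8 dBu.

-49.8 dBu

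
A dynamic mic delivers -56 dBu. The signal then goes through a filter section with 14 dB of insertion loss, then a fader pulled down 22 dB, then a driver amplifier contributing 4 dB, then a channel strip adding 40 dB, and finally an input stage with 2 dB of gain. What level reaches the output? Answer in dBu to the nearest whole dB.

Gain stages sum in dB:
-56 − 14 − 22 + 4 + 40 + 2 = -46 dBu.

-46 dBu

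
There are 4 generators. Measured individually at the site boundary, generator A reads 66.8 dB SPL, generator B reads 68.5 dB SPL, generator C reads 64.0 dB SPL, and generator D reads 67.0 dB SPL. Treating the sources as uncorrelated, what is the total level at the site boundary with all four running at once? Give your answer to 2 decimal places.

72.88 dB SPL

Incoherent sources sum as intensities:
L_total = 10·log₁₀(10^(66.8/10) + 10^(68.5/10) + 10^(64.0/10) + 10^(67.0/10)) = 10·log₁₀(19390000) = 72.88 dB SPL.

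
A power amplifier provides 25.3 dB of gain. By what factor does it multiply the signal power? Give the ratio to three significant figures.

Power ratio = 10^(dB/10).
10^(25.3/10) = 10^(2.530) = 339.

339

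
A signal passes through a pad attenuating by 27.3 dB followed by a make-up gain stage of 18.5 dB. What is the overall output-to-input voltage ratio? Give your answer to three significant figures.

0.363

Net gain = (−27.3) + 18.5 = -8.8 dB.
Voltage ratio = 10^(-8.8/20) = 0.363.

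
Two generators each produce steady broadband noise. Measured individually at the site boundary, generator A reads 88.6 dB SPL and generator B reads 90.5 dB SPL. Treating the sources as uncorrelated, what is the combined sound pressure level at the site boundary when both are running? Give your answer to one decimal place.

92.7 dB SPL

Uncorrelated sources add in intensity (power), not in dB.
L_total = 10·log₁₀(10^(88.6/10) + 10^(90.5/10)) = 10·log₁₀(1846000000) = 92.7 dB SPL.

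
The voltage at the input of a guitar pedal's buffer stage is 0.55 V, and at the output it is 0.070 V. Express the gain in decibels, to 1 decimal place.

For a voltage ratio, dB = 20·log₁₀(V₂/V₁).
20·log₁₀(0.070/0.55) = 20·log₁₀(0.1273) = -17.9 dB.

-17.9 dB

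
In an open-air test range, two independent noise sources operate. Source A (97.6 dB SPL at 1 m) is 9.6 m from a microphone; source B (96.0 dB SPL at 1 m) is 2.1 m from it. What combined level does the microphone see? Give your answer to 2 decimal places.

89.85 dB SPL

At the listener: L_A = 97.6 − 20·log₁₀(9.6) = 77.955 dB; L_B = 96.0 − 20·log₁₀(2.1) = 89.556 dB.
Combined: 10·log₁₀(10^(77.955/10)+10^(89.556/10)) = 89.85 dB SPL.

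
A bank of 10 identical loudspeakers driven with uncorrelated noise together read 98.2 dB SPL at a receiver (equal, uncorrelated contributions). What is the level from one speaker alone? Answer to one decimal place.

10 equal incoherent sources add 10·log₁₀(10) = 10.00 dB over one source.
L_one = 98.2 − 10.00 = 88.2 dB SPL.

88.2 dB SPL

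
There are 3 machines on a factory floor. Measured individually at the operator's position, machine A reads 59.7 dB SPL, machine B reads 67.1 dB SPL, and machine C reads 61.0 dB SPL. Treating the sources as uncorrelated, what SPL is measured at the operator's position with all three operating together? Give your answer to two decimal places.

68.65 dB SPL

Incoherent sources sum as intensities:
L_total = 10·log₁₀(10^(59.7/10) + 10^(67.1/10) + 10^(61.0/10)) = 10·log₁₀(7321000) = 68.65 dB SPL.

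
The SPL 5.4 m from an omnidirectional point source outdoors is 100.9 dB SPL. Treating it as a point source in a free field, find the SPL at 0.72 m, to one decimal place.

118.4 dB SPL

Inverse-square spreading gives ΔL = −20·log₁₀(d₂/d₁).
ΔL = −20·log₁₀(0.72/5.4) = 17.50 dB, so L₂ = 100.9 + (17.50) = 118.4 dB SPL.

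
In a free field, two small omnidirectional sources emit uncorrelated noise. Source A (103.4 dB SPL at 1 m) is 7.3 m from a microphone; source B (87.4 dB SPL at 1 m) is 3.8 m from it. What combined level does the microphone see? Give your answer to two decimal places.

At the listener: L_A = 103.4 − 20·log₁₀(7.3) = 86.134 dB; L_B = 87.4 − 20·log₁₀(3.8) = 75.804 dB.
Combined: 10·log₁₀(10^(86.134/10)+10^(75.804/10)) = 86.52 dB SPL.

86.52 dB SPL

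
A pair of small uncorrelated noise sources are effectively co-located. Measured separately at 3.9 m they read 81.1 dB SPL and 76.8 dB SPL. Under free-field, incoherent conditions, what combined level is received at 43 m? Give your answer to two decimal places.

61.62 dB SPL

Combined at 3.9 m: 10·log₁₀(10^(81.1/10)+10^(76.8/10)) = 82.472 dB SPL.
Then apply −20·log₁₀(43/3.9) = -20.848 dB → 61.62 dB SPL.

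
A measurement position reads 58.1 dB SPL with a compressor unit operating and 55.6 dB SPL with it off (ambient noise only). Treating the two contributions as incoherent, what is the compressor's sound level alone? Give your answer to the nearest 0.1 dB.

Subtract intensities: L_src = 10·log₁₀(10^(L_total/10) − 10^(L_bg/10)).
L_src = 10·log₁₀(10^(58.1/10) − 10^(55.6/10)) = 10·log₁₀(282600) = 54.5 dB SPL.

54.5 dB SPL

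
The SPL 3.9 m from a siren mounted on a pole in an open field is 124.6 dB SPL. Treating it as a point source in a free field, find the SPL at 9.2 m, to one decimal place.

117.1 dB SPL

For a point source in a free field, ΔL = −20·log₁₀(d₂/d₁).
ΔL = −20·log₁₀(9.2/3.9) = -7.45 dB, so L₂ = 124.6 + (-7.45) = 117.1 dB SPL.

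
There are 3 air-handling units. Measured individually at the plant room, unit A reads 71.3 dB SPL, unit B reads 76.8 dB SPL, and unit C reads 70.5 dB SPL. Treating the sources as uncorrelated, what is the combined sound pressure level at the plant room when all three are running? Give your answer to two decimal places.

78.61 dB SPL

Add the sources as powers (linear), then convert back to dB:
L_total = 10·log₁₀(10^(71.3/10) + 10^(76.8/10) + 10^(70.5/10)) = 10·log₁₀(72570000) = 78.61 dB SPL.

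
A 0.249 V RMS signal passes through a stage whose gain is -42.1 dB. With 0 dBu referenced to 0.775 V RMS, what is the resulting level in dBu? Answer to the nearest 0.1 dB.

Input level: 20·log₁₀(0.249/0.775) = -9.86 dBu.
Output: -9.86 − 42.1 = -52.0 dBu.

-52.0 dBu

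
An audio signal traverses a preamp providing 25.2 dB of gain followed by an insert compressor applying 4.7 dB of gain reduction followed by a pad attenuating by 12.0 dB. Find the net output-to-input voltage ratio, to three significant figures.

2.66

Net gain = 25.2 + (−4.7) + (−12.0) = 8.5 dB.
Voltage ratio = 10^(8.5/20) = 2.66.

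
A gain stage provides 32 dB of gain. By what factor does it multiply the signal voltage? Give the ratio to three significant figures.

39.8

Voltage ratio = 10^(dB/20).
10^(32/20) = 10^(1.600) = 39.8.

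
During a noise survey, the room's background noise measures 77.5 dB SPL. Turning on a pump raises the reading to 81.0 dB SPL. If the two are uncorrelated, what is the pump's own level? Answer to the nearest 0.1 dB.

Remove the background by subtracting linear intensities:
L_src = 10·log₁₀(10^(81.0/10) − 10^(77.5/10)) = 10·log₁₀(69660000) = 78.4 dB SPL.

78.4 dB SPL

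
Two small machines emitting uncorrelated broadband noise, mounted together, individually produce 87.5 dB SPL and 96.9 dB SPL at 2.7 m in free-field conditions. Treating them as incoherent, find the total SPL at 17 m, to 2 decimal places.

81.39 dB SPL

Combined at 2.7 m: 10·log₁₀(10^(87.5/10)+10^(96.9/10)) = 97.372 dB SPL.
Then apply −20·log₁₀(17/2.7) = -15.982 dB → 81.39 dB SPL.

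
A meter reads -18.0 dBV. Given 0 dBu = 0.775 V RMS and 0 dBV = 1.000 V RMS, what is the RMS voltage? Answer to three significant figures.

V = 1.000 V × 10^(-18.0/20).
= 1.000 × 0.1259 = 0.126 V.

0.126 V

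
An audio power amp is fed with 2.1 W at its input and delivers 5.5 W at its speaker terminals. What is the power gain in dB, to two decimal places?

Power is a power quantity, so gain = 10·log₁₀(P_out/P_in).
10·log₁₀(5.5/2.1) = 10·log₁₀(2.619) = 4.18 dB.

4.18 dB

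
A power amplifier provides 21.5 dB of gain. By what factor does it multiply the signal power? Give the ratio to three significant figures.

141

Power ratio = 10^(dB/10).
10^(21.5/10) = 10^(2.150) = 141.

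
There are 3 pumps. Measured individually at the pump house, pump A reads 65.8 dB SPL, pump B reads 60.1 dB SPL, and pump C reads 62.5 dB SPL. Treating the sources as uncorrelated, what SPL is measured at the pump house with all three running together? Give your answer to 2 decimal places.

Uncorrelated sources add in intensity (power), not in dB.
L_total = 10·log₁₀(10^(65.8/10) + 10^(60.1/10) + 10^(62.5/10)) = 10·log₁₀(6603000) = 68.20 dB SPL.

68.20 dB SPL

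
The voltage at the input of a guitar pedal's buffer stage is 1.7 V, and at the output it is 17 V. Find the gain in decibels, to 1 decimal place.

Voltage ratio → dB uses the 20·log₁₀ form:
20·log₁₀(17/1.7) = 20·log₁₀(10.00) = 20.0 dB.

20.0 dB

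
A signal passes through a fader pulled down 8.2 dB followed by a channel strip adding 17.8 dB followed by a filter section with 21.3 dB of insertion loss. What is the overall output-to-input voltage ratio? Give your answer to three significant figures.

0.260

Net gain = (−8.2) + 17.8 + (−21.3) = -11.7 dB.
Voltage ratio = 10^(-11.7/20) = 0.260.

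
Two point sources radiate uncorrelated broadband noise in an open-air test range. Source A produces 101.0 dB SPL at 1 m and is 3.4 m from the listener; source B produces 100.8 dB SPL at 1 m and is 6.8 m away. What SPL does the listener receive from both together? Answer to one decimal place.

91.3 dB SPL

At the listener: L_A = 101.0 − 20·log₁₀(3.4) = 90.37 dB; L_B = 100.8 − 20·log₁₀(6.8) = 84.15 dB.
Combined: 10·log₁₀(10^(90.37/10)+10^(84.15/10)) = 91.3 dB SPL.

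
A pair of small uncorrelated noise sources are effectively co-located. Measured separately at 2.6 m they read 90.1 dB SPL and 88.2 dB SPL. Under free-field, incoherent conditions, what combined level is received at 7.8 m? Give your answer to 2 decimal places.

Combined at 2.6 m: 10·log₁₀(10^(90.1/10)+10^(88.2/10)) = 92.263 dB SPL.
Then apply −20·log₁₀(7.8/2.6) = -9.542 dB → 82.72 dB SPL.

82.72 dB SPL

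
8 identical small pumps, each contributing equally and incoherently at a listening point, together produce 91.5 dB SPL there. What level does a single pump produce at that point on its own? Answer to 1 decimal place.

8 equal incoherent sources add 10·log₁₀(8) = 9.03 dB over one source.
L_one = 91.5 − 9.03 = 82.5 dB SPL.

82.5 dB SPL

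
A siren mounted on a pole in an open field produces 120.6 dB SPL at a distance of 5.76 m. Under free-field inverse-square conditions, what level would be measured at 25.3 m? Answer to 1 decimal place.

For a point source in a free field, ΔL = −20·log₁₀(d₂/d₁).
ΔL = −20·log₁₀(25.3/5.76) = -12.85 dB, so L₂ = 120.6 + (-12.85) = 107.7 dB SPL.

107.7 dB SPL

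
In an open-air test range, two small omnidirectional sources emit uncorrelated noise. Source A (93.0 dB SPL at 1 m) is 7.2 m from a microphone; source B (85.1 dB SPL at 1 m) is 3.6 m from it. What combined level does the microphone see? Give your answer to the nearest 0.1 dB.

78.0 dB SPL

At the listener: L_A = 93.0 − 20·log₁₀(7.2) = 75.85 dB; L_B = 85.1 − 20·log₁₀(3.6) = 73.97 dB.
Combined: 10·log₁₀(10^(75.85/10)+10^(73.97/10)) = 78.0 dB SPL.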